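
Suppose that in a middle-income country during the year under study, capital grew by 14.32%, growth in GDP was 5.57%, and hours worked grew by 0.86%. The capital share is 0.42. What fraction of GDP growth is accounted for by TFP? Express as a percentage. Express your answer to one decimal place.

Labor's share = 1 − 0.42 = 0.58.
Capital: 0.42 × 14.32 = 6.0144 pp.
Hours worked: 0.58 × 0.86 = 0.4988 pp.
TFP growth = 5.57 − 6.5132 = -0.9432%.
TFP share of growth = -0.9432 / 5.57 × 100 = -16.934%.

TFP accounted for -16.9% of growth.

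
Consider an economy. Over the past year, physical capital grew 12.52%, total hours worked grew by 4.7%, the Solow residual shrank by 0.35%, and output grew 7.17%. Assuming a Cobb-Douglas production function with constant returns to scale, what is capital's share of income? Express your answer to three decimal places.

Capital's share of income is 0.361.

gY = gA + α·gK + (1−α)·gL, so gY − gA − gL = α(gK − gL).
7.17 + 0.35 − 4.7 = α × (12.52 − 4.7).
2.82 = 7.82 α, so α = 0.36061.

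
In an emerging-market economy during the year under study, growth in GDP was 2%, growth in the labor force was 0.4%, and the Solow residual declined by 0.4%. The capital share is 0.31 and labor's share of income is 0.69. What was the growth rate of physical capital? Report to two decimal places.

Labor's share = 1 − 0.31 = 0.69.
gY = gA + 0.69×0.4 + 0.31×g.
0.31×g = 2 + 0.4 − 0.276 = 2.124.
g = 2.124 / 0.31 = 6.8516%.

Physical capital grew 6.85%.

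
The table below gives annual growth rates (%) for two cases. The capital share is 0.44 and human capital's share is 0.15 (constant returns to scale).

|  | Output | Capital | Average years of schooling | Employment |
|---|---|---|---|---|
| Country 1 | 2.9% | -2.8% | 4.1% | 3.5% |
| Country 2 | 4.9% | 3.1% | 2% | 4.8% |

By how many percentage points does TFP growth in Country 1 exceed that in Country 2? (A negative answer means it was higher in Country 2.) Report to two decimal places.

0.81 percentage points

Labor's share = 1 − 0.44 − 0.15 = 0.41.
Country 1: TFP = 2.9 + 1.232 − 0.615 − 1.435 = 2.082%.
Country 2: TFP = 4.9 − 1.364 − 0.3 − 1.968 = 1.268%.
Difference = 2.082 − (1.268) = 0.814 pp.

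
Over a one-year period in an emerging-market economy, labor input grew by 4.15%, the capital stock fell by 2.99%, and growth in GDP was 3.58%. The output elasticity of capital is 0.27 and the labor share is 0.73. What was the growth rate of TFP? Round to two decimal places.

Labor's share = 1 − 0.27 = 0.73.
The capital stock: 0.27 × (-2.99) = -0.8073 pp.
Labor input: 0.73 × 4.15 = 3.0295 pp.
TFP growth = 3.58 − 2.2222 = 1.3578%.

TFP grew 1.36%.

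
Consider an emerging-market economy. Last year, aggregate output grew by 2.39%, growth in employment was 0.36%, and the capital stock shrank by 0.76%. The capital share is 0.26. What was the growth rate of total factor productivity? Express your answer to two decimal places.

2.32%

Labor's share = 1 − 0.26 = 0.74.
The capital stock: 0.26 × (-0.76) = -0.1976 pp.
Employment: 0.74 × 0.36 = 0.2664 pp.
TFP growth = 2.39 − 0.0688 = 2.3212%.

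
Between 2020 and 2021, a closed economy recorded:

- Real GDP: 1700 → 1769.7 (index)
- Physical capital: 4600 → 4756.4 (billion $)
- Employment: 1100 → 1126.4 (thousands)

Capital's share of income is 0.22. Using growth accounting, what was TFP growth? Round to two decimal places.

1.48%

Real GDP growth = (1769.7 − 1700) / 1700 = 4.1%.
Physical capital growth = (4756.4 − 4600) / 4600 = 3.4%.
Employment growth = (1126.4 − 1100) / 1100 = 2.4%.
Labor's share = 1 − 0.22 = 0.78.
Physical capital: 0.22 × 3.4 = 0.748 pp.
Employment: 0.78 × 2.4 = 1.872 pp.
TFP growth = 4.1 − 2.62 = 1.48%.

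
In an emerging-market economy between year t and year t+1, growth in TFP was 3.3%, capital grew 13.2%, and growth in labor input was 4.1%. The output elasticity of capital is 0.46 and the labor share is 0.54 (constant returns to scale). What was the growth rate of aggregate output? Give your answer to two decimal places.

Labor's share = 1 − 0.46 = 0.54.
Capital: 0.46 × 13.2 = 6.072 pp.
Labor input: 0.54 × 4.1 = 2.214 pp.
Output growth = 3.3 + 8.286 = 11.586%.

11.59%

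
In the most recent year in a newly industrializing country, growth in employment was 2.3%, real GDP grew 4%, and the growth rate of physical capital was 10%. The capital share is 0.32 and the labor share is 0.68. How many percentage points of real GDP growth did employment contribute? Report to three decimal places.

Labor's share = 1 − 0.32 = 0.68.
Contribution = share × growth = 0.68 × 2.3 = 1.564 pp.

1.564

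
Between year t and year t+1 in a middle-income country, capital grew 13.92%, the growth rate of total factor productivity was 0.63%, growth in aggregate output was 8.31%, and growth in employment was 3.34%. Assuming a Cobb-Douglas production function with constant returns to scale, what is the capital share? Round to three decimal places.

gY = gA + α·gK + (1−α)·gL, so gY − gA − gL = α(gK − gL).
8.31 − 0.63 − 3.34 = α × (13.92 − 3.34).
4.34 = 10.58 α, so α = 0.41021.

The capital share is 0.410.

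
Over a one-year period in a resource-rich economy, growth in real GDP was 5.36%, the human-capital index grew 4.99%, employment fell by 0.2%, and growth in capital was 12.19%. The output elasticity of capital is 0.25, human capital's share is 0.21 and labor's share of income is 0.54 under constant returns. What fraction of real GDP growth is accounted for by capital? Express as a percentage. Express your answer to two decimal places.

Capital accounted for 56.86% of growth.

Capital contributed 0.25 × 12.19 = 3.0475 pp.
Share of growth = 3.0475 / 5.36 × 100 = 56.8563%.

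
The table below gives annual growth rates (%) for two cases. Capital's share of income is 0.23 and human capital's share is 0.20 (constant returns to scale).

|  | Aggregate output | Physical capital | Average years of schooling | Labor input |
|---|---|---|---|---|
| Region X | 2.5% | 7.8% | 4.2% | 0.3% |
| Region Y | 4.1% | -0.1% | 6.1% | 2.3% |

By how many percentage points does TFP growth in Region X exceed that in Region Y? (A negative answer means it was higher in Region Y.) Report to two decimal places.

-1.90 percentage points

Labor's share = 1 − 0.23 − 0.2 = 0.57.
Region X: TFP = 2.5 − 1.794 − 0.84 − 0.171 = -0.305%.
Region Y: TFP = 4.1 + 0.023 − 1.22 − 1.311 = 1.592%.
Difference = -0.305 − (1.592) = -1.897 pp.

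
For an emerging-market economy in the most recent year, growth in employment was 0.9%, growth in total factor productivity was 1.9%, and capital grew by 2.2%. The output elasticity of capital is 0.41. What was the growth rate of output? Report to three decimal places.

3.333%

Labor's share = 1 − 0.41 = 0.59.
Capital: 0.41 × 2.2 = 0.902 pp.
Employment: 0.59 × 0.9 = 0.531 pp.
Output growth = 1.9 + 1.433 = 3.333%.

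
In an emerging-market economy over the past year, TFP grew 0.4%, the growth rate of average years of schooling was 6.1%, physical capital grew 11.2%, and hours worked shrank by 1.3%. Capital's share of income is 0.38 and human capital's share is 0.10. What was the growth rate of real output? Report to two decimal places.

Labor's share = 1 − 0.38 − 0.1 = 0.52.
Physical capital: 0.38 × 11.2 = 4.256 pp.
Average years of schooling: 0.1 × 6.1 = 0.61 pp.
Hours worked: 0.52 × (-1.3) = -0.676 pp.
Output growth = 0.4 + 4.19 = 4.59%.

4.59%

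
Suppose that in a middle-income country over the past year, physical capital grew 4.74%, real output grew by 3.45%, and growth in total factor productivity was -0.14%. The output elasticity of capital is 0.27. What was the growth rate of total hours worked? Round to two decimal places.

3.16%

Labor's share = 1 − 0.27 = 0.73.
gY = gA + 0.27×4.74 + 0.73×g.
0.73×g = 3.45 + 0.14 − 1.2798 = 2.3102.
g = 2.3102 / 0.73 = 3.1647%.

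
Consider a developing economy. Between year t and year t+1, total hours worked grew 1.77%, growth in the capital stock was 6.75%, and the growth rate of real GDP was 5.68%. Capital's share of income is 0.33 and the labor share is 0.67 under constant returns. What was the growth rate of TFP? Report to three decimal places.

2.267%

Labor's share = 1 − 0.33 = 0.67.
The capital stock: 0.33 × 6.75 = 2.2275 pp.
Total hours worked: 0.67 × 1.77 = 1.1859 pp.
TFP growth = 5.68 − 3.4134 = 2.2666%.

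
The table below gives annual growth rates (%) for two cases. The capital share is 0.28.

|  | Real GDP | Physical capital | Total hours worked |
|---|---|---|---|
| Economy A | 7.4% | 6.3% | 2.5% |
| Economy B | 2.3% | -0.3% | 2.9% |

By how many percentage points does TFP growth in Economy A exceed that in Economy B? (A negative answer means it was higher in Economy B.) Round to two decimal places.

3.54 percentage points

Labor's share = 1 − 0.28 = 0.72.
Economy A: TFP = 7.4 − 1.764 − 1.8 = 3.836%.
Economy B: TFP = 2.3 + 0.084 − 2.088 = 0.296%.
Difference = 3.836 − (0.296) = 3.54 pp.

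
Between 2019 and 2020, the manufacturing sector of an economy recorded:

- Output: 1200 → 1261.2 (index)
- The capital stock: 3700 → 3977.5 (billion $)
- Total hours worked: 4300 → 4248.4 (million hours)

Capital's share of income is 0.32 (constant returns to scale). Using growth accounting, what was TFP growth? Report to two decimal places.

TFP growth was 3.52%.

Output growth = (1261.2 − 1200) / 1200 = 5.1%.
The capital stock growth = (3977.5 − 3700) / 3700 = 7.5%.
Total hours worked growth = (4248.4 − 4300) / 4300 = -1.2%.
Labor's share = 1 − 0.32 = 0.68.
The capital stock: 0.32 × 7.5 = 2.4 pp.
Total hours worked: 0.68 × (-1.2) = -0.816 pp.
TFP growth = 5.1 − 1.584 = 3.516%.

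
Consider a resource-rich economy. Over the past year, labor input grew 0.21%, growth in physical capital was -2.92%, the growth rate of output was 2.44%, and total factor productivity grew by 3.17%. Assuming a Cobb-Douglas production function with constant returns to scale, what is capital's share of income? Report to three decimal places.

gY = gA + α·gK + (1−α)·gL, so gY − gA − gL = α(gK − gL).
2.44 − 3.17 − 0.21 = α × (-2.92 − 0.21).
-0.94 = -3.13 α, so α = 0.30032.

Capital's share of income is 0.300.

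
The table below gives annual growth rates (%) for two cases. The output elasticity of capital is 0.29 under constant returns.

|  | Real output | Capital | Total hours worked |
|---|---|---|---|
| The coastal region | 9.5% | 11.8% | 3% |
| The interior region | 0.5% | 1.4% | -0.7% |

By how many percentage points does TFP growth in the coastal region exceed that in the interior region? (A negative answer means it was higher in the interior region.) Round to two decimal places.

3.36 percentage points

Labor's share = 1 − 0.29 = 0.71.
The coastal region: TFP = 9.5 − 3.422 − 2.13 = 3.948%.
The interior region: TFP = 0.5 − 0.406 + 0.497 = 0.591%.
Difference = 3.948 − (0.591) = 3.357 pp.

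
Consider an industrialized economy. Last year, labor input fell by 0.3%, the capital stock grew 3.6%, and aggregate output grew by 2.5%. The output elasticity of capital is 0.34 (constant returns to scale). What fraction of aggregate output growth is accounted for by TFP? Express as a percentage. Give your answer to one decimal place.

Labor's share = 1 − 0.34 = 0.66.
The capital stock: 0.34 × 3.6 = 1.224 pp.
Labor input: 0.66 × (-0.3) = -0.198 pp.
TFP growth = 2.5 − 1.026 = 1.474%.
TFP share of growth = 1.474 / 2.5 × 100 = 58.96%.

59.0%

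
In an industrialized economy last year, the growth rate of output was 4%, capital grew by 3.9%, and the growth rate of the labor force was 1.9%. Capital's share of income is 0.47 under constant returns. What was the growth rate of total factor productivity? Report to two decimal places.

1.16%

Labor's share = 1 − 0.47 = 0.53.
Capital: 0.47 × 3.9 = 1.833 pp.
The labor force: 0.53 × 1.9 = 1.007 pp.
TFP growth = 4 − 2.84 = 1.16%.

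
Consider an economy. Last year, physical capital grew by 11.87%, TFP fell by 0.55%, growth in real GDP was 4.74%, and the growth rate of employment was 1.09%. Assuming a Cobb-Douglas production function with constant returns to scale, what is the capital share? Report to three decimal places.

0.390

gY = gA + α·gK + (1−α)·gL, so gY − gA − gL = α(gK − gL).
4.74 + 0.55 − 1.09 = α × (11.87 − 1.09).
4.2 = 10.78 α, so α = 0.38961.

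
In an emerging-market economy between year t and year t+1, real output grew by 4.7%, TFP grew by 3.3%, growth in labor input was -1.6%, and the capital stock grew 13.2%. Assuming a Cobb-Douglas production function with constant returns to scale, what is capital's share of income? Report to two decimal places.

gY = gA + α·gK + (1−α)·gL, so gY − gA − gL = α(gK − gL).
4.7 − 3.3 + 1.6 = α × (13.2 − (-1.6)).
3 = 14.8 α, so α = 0.2027.

0.20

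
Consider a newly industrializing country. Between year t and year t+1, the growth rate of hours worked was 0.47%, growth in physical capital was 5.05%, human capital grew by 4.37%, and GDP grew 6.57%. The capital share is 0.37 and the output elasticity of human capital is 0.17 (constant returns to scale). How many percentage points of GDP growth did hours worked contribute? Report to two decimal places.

0.22 percentage points

Labor's share = 1 − 0.37 − 0.17 = 0.46.
Contribution = share × growth = 0.46 × 0.47 = 0.2162 pp.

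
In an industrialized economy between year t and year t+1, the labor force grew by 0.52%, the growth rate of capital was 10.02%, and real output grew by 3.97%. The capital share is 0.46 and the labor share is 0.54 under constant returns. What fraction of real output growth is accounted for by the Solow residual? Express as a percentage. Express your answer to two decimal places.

-23.17%

Labor's share = 1 − 0.46 = 0.54.
Capital: 0.46 × 10.02 = 4.6092 pp.
The labor force: 0.54 × 0.52 = 0.2808 pp.
TFP growth = 3.97 − 4.89 = -0.92%.
TFP share of growth = -0.92 / 3.97 × 100 = -23.1738%.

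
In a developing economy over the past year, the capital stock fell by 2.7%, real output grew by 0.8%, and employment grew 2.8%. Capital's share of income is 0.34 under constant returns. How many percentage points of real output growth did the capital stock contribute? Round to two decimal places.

Contribution = share × growth = 0.34 × (-2.7) = -0.918 pp.

-0.92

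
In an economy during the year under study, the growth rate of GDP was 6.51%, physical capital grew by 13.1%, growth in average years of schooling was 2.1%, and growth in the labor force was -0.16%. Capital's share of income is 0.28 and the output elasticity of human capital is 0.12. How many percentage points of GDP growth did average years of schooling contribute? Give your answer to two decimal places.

Contribution = share × growth = 0.12 × 2.1 = 0.252 pp.

0.25 percentage points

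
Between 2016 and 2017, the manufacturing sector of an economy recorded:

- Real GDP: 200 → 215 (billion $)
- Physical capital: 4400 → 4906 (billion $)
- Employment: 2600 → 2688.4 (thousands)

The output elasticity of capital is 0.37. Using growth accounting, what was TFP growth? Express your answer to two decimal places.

Real GDP growth = (215 − 200) / 200 = 7.5%.
Physical capital growth = (4906 − 4400) / 4400 = 11.5%.
Employment growth = (2688.4 − 2600) / 2600 = 3.4%.
Labor's share = 1 − 0.37 = 0.63.
Physical capital: 0.37 × 11.5 = 4.255 pp.
Employment: 0.63 × 3.4 = 2.142 pp.
TFP growth = 7.5 − 6.397 = 1.103%.

1.10%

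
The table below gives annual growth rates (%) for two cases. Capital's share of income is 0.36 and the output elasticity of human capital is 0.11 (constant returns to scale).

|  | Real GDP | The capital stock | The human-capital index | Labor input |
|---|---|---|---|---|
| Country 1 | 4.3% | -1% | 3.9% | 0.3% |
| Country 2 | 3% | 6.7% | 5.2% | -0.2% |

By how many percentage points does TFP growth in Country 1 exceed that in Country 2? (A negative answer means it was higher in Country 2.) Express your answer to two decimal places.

3.95 percentage points

Labor's share = 1 − 0.36 − 0.11 = 0.53.
Country 1: TFP = 4.3 + 0.36 − 0.429 − 0.159 = 4.072%.
Country 2: TFP = 3 − 2.412 − 0.572 + 0.106 = 0.122%.
Difference = 4.072 − (0.122) = 3.95 pp.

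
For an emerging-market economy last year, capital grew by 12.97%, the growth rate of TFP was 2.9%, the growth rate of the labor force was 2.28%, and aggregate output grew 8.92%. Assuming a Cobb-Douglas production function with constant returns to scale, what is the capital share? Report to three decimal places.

The capital share is 0.350.

gY = gA + α·gK + (1−α)·gL, so gY − gA − gL = α(gK − gL).
8.92 − 2.9 − 2.28 = α × (12.97 − 2.28).
3.74 = 10.69 α, so α = 0.34986.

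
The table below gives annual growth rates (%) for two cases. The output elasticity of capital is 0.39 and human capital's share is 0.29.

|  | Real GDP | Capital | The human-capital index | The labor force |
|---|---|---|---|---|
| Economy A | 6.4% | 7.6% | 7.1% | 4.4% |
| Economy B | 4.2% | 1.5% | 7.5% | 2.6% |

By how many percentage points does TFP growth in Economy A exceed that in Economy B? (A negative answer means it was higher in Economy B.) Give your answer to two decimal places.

Labor's share = 1 − 0.39 − 0.29 = 0.32.
Economy A: TFP = 6.4 − 2.964 − 2.059 − 1.408 = -0.031%.
Economy B: TFP = 4.2 − 0.585 − 2.175 − 0.832 = 0.608%.
Difference = -0.031 − (0.608) = -0.639 pp.

-0.64 percentage points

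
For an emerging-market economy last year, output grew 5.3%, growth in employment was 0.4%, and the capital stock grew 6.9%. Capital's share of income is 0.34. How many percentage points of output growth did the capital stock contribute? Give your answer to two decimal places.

2.35 pp

Contribution = share × growth = 0.34 × 6.9 = 2.346 pp.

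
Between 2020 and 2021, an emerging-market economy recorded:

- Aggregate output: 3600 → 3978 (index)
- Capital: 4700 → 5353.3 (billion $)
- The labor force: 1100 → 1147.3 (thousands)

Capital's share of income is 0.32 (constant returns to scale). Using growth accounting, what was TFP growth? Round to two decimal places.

Aggregate output growth = (3978 − 3600) / 3600 = 10.5%.
Capital growth = (5353.3 − 4700) / 4700 = 13.9%.
The labor force growth = (1147.3 − 1100) / 1100 = 4.3%.
Labor's share = 1 − 0.32 = 0.68.
Capital: 0.32 × 13.9 = 4.448 pp.
The labor force: 0.68 × 4.3 = 2.924 pp.
TFP growth = 10.5 − 7.372 = 3.128%.

TFP growth was 3.13%.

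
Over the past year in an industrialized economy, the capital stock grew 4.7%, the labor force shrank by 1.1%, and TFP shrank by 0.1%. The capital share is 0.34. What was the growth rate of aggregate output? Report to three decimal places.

0.772%

Labor's share = 1 − 0.34 = 0.66.
The capital stock: 0.34 × 4.7 = 1.598 pp.
The labor force: 0.66 × (-1.1) = -0.726 pp.
Output growth = -0.1 + 0.872 = 0.772%.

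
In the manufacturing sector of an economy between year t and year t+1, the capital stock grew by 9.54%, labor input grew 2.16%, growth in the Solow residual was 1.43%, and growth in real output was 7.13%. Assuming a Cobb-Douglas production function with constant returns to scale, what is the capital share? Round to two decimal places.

α = 0.48

gY = gA + α·gK + (1−α)·gL, so gY − gA − gL = α(gK − gL).
7.13 − 1.43 − 2.16 = α × (9.54 − 2.16).
3.54 = 7.38 α, so α = 0.4797.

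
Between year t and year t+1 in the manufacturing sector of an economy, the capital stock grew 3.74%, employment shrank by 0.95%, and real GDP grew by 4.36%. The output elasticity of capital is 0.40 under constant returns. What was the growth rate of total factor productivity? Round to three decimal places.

Labor's share = 1 − 0.4 = 0.6.
The capital stock: 0.4 × 3.74 = 1.496 pp.
Employment: 0.6 × (-0.95) = -0.57 pp.
TFP growth = 4.36 − 0.926 = 3.434%.

Total factor productivity growth was 3.434%.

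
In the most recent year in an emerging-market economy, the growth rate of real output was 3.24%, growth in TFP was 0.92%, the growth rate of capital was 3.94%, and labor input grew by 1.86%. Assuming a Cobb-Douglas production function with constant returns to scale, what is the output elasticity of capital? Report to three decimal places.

0.221

gY = gA + α·gK + (1−α)·gL, so gY − gA − gL = α(gK − gL).
3.24 − 0.92 − 1.86 = α × (3.94 − 1.86).
0.46 = 2.08 α, so α = 0.22115.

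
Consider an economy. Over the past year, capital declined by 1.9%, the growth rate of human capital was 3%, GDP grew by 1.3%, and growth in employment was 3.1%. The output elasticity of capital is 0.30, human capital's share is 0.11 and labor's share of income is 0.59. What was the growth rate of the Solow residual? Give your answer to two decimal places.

-0.29%

Labor's share = 1 − 0.3 − 0.11 = 0.59.
Capital: 0.3 × (-1.9) = -0.57 pp.
Human capital: 0.11 × 3 = 0.33 pp.
Employment: 0.59 × 3.1 = 1.829 pp.
TFP growth = 1.3 − 1.589 = -0.289%.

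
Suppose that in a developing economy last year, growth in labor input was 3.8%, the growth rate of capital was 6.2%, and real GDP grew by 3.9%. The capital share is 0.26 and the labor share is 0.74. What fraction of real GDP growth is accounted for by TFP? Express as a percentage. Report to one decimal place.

-13.4%

Labor's share = 1 − 0.26 = 0.74.
Capital: 0.26 × 6.2 = 1.612 pp.
Labor input: 0.74 × 3.8 = 2.812 pp.
TFP growth = 3.9 − 4.424 = -0.524%.
TFP share of growth = -0.524 / 3.9 × 100 = -13.436%.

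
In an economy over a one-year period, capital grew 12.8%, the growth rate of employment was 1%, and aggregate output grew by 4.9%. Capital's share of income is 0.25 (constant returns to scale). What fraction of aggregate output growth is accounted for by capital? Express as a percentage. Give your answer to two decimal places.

65.31%

Capital contributed 0.25 × 12.8 = 3.2 pp.
Share of growth = 3.2 / 4.9 × 100 = 65.3061%.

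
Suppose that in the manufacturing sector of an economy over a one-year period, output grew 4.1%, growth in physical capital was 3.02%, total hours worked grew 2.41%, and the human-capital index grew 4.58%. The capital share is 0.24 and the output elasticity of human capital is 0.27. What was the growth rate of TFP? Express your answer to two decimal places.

Labor's share = 1 − 0.24 − 0.27 = 0.49.
Physical capital: 0.24 × 3.02 = 0.7248 pp.
The human-capital index: 0.27 × 4.58 = 1.2366 pp.
Total hours worked: 0.49 × 2.41 = 1.1809 pp.
TFP growth = 4.1 − 3.1423 = 0.9577%.

0.96%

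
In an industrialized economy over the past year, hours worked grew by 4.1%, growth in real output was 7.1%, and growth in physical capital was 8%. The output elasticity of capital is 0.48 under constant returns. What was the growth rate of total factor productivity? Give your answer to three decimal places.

Total factor productivity grew 1.128%.

Labor's share = 1 − 0.48 = 0.52.
Physical capital: 0.48 × 8 = 3.84 pp.
Hours worked: 0.52 × 4.1 = 2.132 pp.
TFP growth = 7.1 − 5.972 = 1.128%.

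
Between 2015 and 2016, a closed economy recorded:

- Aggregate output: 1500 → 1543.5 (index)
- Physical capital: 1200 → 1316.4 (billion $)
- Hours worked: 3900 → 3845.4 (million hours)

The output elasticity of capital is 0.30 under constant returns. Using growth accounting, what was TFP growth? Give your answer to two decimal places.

0.97%

Aggregate output growth = (1543.5 − 1500) / 1500 = 2.9%.
Physical capital growth = (1316.4 − 1200) / 1200 = 9.7%.
Hours worked growth = (3845.4 − 3900) / 3900 = -1.4%.
Labor's share = 1 − 0.3 = 0.7.
Physical capital: 0.3 × 9.7 = 2.91 pp.
Hours worked: 0.7 × (-1.4) = -0.98 pp.
TFP growth = 2.9 − 1.93 = 0.97%.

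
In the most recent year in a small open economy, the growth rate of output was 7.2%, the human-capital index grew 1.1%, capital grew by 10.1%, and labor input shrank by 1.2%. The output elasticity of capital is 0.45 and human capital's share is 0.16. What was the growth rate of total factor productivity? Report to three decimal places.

Labor's share = 1 − 0.45 − 0.16 = 0.39.
Capital: 0.45 × 10.1 = 4.545 pp.
The human-capital index: 0.16 × 1.1 = 0.176 pp.
Labor input: 0.39 × (-1.2) = -0.468 pp.
TFP growth = 7.2 − 4.253 = 2.947%.

Total factor productivity grew 2.947%.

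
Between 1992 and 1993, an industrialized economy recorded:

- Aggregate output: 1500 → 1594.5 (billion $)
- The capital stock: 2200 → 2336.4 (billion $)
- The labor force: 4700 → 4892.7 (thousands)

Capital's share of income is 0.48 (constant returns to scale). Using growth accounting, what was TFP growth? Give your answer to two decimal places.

TFP grew 1.19%.

Aggregate output growth = (1594.5 − 1500) / 1500 = 6.3%.
The capital stock growth = (2336.4 − 2200) / 2200 = 6.2%.
The labor force growth = (4892.7 − 4700) / 4700 = 4.1%.
Labor's share = 1 − 0.48 = 0.52.
The capital stock: 0.48 × 6.2 = 2.976 pp.
The labor force: 0.52 × 4.1 = 2.132 pp.
TFP growth = 6.3 − 5.108 = 1.192%.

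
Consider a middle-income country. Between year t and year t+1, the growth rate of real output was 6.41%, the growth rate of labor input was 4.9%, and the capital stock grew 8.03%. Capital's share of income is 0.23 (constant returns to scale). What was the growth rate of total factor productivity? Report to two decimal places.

Total factor productivity growth was 0.79%.

Labor's share = 1 − 0.23 = 0.77.
The capital stock: 0.23 × 8.03 = 1.8469 pp.
Labor input: 0.77 × 4.9 = 3.773 pp.
TFP growth = 6.41 − 5.6199 = 0.7901%.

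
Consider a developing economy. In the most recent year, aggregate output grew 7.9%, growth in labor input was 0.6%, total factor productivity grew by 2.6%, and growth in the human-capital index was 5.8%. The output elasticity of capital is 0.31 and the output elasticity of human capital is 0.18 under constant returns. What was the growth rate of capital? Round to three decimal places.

Labor's share = 1 − 0.31 − 0.18 = 0.51.
gY = gA + 0.18×5.8 + 0.51×0.6 + 0.31×g.
0.31×g = 7.9 − 2.6 − 1.35 = 3.95.
g = 3.95 / 0.31 = 12.74194%.

12.742%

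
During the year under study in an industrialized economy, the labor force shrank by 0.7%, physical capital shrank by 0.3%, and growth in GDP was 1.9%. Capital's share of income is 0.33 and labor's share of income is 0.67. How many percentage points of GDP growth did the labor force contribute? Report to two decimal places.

-0.47 pp

Labor's share = 1 − 0.33 = 0.67.
Contribution = share × growth = 0.67 × (-0.7) = -0.469 pp.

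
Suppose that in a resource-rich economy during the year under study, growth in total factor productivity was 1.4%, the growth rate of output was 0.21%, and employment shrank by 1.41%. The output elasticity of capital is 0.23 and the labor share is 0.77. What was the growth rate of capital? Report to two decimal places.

-0.45%

Labor's share = 1 − 0.23 = 0.77.
gY = gA + 0.77×(-1.41) + 0.23×g.
0.23×g = 0.21 − 1.4 + 1.0857 = -0.1043.
g = -0.1043 / 0.23 = -0.4535%.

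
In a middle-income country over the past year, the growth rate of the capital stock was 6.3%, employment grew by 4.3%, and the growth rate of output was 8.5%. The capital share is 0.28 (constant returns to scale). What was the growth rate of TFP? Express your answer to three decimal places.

3.640%

Labor's share = 1 − 0.28 = 0.72.
The capital stock: 0.28 × 6.3 = 1.764 pp.
Employment: 0.72 × 4.3 = 3.096 pp.
TFP growth = 8.5 − 4.86 = 3.64%.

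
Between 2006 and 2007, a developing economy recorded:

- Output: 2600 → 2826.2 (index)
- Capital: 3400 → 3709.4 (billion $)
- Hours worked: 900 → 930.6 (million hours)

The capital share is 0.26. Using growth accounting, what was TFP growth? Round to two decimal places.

3.82%

Output growth = (2826.2 − 2600) / 2600 = 8.7%.
Capital growth = (3709.4 − 3400) / 3400 = 9.1%.
Hours worked growth = (930.6 − 900) / 900 = 3.4%.
Labor's share = 1 − 0.26 = 0.74.
Capital: 0.26 × 9.1 = 2.366 pp.
Hours worked: 0.74 × 3.4 = 2.516 pp.
TFP growth = 8.7 − 4.882 = 3.818%.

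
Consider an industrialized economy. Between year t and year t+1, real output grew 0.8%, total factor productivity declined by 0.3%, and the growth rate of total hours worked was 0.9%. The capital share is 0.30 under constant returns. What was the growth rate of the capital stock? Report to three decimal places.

The capital stock grew 1.567%.

Labor's share = 1 − 0.3 = 0.7.
gY = gA + 0.7×0.9 + 0.3×g.
0.3×g = 0.8 + 0.3 − 0.63 = 0.47.
g = 0.47 / 0.3 = 1.56667%.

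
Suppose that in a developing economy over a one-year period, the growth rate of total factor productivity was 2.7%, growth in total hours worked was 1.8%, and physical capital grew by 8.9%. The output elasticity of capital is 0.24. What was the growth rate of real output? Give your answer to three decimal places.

Labor's share = 1 − 0.24 = 0.76.
Physical capital: 0.24 × 8.9 = 2.136 pp.
Total hours worked: 0.76 × 1.8 = 1.368 pp.
Output growth = 2.7 + 3.504 = 6.204%.

6.204%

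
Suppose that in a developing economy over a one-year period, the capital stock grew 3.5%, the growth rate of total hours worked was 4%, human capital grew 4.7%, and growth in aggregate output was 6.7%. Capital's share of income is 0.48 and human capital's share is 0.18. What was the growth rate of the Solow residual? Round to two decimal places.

2.81%

Labor's share = 1 − 0.48 − 0.18 = 0.34.
The capital stock: 0.48 × 3.5 = 1.68 pp.
Human capital: 0.18 × 4.7 = 0.846 pp.
Total hours worked: 0.34 × 4 = 1.36 pp.
TFP growth = 6.7 − 3.886 = 2.814%.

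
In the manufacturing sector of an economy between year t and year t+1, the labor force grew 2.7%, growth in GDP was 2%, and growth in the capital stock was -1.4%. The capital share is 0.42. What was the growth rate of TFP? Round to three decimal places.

Labor's share = 1 − 0.42 = 0.58.
The capital stock: 0.42 × (-1.4) = -0.588 pp.
The labor force: 0.58 × 2.7 = 1.566 pp.
TFP growth = 2 − 0.978 = 1.022%.

TFP grew 1.022%.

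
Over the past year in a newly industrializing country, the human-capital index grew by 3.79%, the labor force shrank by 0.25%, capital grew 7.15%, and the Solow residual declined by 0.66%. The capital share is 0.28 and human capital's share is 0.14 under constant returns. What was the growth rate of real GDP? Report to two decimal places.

Labor's share = 1 − 0.28 − 0.14 = 0.58.
Capital: 0.28 × 7.15 = 2.002 pp.
The human-capital index: 0.14 × 3.79 = 0.5306 pp.
The labor force: 0.58 × (-0.25) = -0.145 pp.
Output growth = -0.66 + 2.3876 = 1.7276%.

1.73%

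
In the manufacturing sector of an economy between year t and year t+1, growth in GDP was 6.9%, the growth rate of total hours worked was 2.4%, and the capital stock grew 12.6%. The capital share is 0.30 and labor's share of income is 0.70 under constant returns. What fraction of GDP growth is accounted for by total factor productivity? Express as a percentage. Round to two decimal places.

Total factor productivity accounted for 20.87% of growth.

Labor's share = 1 − 0.3 = 0.7.
The capital stock: 0.3 × 12.6 = 3.78 pp.
Total hours worked: 0.7 × 2.4 = 1.68 pp.
TFP growth = 6.9 − 5.46 = 1.44%.
TFP share of growth = 1.44 / 6.9 × 100 = 20.8696%.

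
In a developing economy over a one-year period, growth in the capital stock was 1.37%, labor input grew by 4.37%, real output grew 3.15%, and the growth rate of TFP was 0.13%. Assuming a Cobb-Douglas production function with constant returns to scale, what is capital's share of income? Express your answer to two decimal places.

Capital's share of income is 0.45.

gY = gA + α·gK + (1−α)·gL, so gY − gA − gL = α(gK − gL).
3.15 − 0.13 − 4.37 = α × (1.37 − 4.37).
-1.35 = -3 α, so α = 0.45.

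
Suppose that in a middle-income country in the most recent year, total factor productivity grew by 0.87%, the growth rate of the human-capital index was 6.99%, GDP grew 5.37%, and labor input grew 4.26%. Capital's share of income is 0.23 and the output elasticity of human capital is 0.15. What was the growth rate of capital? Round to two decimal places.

3.52%

Labor's share = 1 − 0.23 − 0.15 = 0.62.
gY = gA + 0.15×6.99 + 0.62×4.26 + 0.23×g.
0.23×g = 5.37 − 0.87 − 3.6897 = 0.8103.
g = 0.8103 / 0.23 = 3.523%.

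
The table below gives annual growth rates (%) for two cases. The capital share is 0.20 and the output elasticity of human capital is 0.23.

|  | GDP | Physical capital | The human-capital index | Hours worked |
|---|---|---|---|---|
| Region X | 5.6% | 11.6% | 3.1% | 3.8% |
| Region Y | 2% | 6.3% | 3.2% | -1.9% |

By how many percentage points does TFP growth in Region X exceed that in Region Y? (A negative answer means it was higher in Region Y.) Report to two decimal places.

-0.69 percentage points

Labor's share = 1 − 0.2 − 0.23 = 0.57.
Region X: TFP = 5.6 − 2.32 − 0.713 − 2.166 = 0.401%.
Region Y: TFP = 2 − 1.26 − 0.736 + 1.083 = 1.087%.
Difference = 0.401 − (1.087) = -0.686 pp.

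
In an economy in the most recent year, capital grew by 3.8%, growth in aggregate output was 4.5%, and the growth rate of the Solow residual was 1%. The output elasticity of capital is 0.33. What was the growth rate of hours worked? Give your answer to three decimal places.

3.352%

Labor's share = 1 − 0.33 = 0.67.
gY = gA + 0.33×3.8 + 0.67×g.
0.67×g = 4.5 − 1 − 1.254 = 2.246.
g = 2.246 / 0.67 = 3.35224%.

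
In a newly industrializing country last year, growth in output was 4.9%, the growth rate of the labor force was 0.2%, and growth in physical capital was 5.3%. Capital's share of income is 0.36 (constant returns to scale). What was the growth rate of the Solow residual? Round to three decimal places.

Labor's share = 1 − 0.36 = 0.64.
Physical capital: 0.36 × 5.3 = 1.908 pp.
The labor force: 0.64 × 0.2 = 0.128 pp.
TFP growth = 4.9 − 2.036 = 2.864%.

The Solow residual grew 2.864%.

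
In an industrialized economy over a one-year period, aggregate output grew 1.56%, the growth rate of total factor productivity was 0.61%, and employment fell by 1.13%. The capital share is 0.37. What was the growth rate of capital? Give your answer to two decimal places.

Labor's share = 1 − 0.37 = 0.63.
gY = gA + 0.63×(-1.13) + 0.37×g.
0.37×g = 1.56 − 0.61 + 0.7119 = 1.6619.
g = 1.6619 / 0.37 = 4.4916%.

Capital growth was 4.49%.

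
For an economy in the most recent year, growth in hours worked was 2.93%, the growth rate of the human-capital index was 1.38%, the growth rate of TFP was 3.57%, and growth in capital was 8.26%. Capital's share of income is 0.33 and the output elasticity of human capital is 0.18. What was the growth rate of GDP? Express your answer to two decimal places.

7.98%

Labor's share = 1 − 0.33 − 0.18 = 0.49.
Capital: 0.33 × 8.26 = 2.7258 pp.
The human-capital index: 0.18 × 1.38 = 0.2484 pp.
Hours worked: 0.49 × 2.93 = 1.4357 pp.
Output growth = 3.57 + 4.4099 = 7.9799%.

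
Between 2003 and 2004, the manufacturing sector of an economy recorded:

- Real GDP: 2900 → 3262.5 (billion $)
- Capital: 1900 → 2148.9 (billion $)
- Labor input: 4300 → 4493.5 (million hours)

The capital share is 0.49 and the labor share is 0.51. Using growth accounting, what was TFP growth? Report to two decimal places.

TFP grew 3.79%.

Real GDP growth = (3262.5 − 2900) / 2900 = 12.5%.
Capital growth = (2148.9 − 1900) / 1900 = 13.1%.
Labor input growth = (4493.5 − 4300) / 4300 = 4.5%.
Labor's share = 1 − 0.49 = 0.51.
Capital: 0.49 × 13.1 = 6.419 pp.
Labor input: 0.51 × 4.5 = 2.295 pp.
TFP growth = 12.5 − 8.714 = 3.786%.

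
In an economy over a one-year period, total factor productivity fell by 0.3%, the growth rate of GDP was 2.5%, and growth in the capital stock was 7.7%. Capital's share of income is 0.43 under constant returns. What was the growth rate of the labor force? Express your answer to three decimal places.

-0.896%

Labor's share = 1 − 0.43 = 0.57.
gY = gA + 0.43×7.7 + 0.57×g.
0.57×g = 2.5 + 0.3 − 3.311 = -0.511.
g = -0.511 / 0.57 = -0.89649%.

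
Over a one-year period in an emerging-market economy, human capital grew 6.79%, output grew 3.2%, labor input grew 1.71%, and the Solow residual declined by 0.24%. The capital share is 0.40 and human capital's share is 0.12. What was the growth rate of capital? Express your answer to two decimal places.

Labor's share = 1 − 0.4 − 0.12 = 0.48.
gY = gA + 0.12×6.79 + 0.48×1.71 + 0.4×g.
0.4×g = 3.2 + 0.24 − 1.6356 = 1.8044.
g = 1.8044 / 0.4 = 4.511%.

Capital grew 4.51%.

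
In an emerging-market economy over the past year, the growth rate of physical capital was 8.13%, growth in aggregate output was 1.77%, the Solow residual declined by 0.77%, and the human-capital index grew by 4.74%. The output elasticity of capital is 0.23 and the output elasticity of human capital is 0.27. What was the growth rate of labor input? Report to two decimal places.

Labor's share = 1 − 0.23 − 0.27 = 0.5.
gY = gA + 0.23×8.13 + 0.27×4.74 + 0.5×g.
0.5×g = 1.77 + 0.77 − 3.1497 = -0.6097.
g = -0.6097 / 0.5 = -1.2194%.

-1.22%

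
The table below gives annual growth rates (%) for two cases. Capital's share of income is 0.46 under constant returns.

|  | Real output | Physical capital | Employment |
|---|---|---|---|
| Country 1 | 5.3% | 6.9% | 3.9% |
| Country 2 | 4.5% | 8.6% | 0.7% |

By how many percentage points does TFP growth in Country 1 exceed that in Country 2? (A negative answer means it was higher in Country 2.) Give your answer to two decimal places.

-0.15 percentage points

Labor's share = 1 − 0.46 = 0.54.
Country 1: TFP = 5.3 − 3.174 − 2.106 = 0.02%.
Country 2: TFP = 4.5 − 3.956 − 0.378 = 0.166%.
Difference = 0.02 − (0.166) = -0.146 pp.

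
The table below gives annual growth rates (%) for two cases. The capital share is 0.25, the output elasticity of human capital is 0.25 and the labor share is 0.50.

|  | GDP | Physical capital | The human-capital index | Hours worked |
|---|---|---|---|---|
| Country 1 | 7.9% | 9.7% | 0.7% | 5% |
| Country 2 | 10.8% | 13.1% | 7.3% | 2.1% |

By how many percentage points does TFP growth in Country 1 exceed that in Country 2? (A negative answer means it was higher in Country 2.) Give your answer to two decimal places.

Labor's share = 1 − 0.25 − 0.25 = 0.5.
Country 1: TFP = 7.9 − 2.425 − 0.175 − 2.5 = 2.8%.
Country 2: TFP = 10.8 − 3.275 − 1.825 − 1.05 = 4.65%.
Difference = 2.8 − (4.65) = -1.85 pp.

-1.85 percentage points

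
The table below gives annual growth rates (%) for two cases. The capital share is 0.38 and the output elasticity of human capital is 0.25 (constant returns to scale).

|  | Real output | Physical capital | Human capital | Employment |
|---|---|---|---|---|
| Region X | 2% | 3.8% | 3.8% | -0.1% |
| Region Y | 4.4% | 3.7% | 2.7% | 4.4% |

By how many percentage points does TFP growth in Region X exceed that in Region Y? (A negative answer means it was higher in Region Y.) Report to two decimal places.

Labor's share = 1 − 0.38 − 0.25 = 0.37.
Region X: TFP = 2 − 1.444 − 0.95 + 0.037 = -0.357%.
Region Y: TFP = 4.4 − 1.406 − 0.675 − 1.628 = 0.691%.
Difference = -0.357 − (0.691) = -1.048 pp.

-1.05 percentage points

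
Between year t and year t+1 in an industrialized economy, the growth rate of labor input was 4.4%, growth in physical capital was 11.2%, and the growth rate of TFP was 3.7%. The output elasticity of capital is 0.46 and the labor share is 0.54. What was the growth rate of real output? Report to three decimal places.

11.228%

Labor's share = 1 − 0.46 = 0.54.
Physical capital: 0.46 × 11.2 = 5.152 pp.
Labor input: 0.54 × 4.4 = 2.376 pp.
Output growth = 3.7 + 7.528 = 11.228%.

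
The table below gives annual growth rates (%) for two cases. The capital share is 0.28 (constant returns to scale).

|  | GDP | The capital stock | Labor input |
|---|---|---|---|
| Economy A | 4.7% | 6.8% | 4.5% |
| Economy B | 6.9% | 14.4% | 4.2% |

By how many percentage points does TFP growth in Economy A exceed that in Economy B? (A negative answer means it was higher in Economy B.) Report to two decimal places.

-0.29 percentage points

Labor's share = 1 − 0.28 = 0.72.
Economy A: TFP = 4.7 − 1.904 − 3.24 = -0.444%.
Economy B: TFP = 6.9 − 4.032 − 3.024 = -0.156%.
Difference = -0.444 − (-0.156) = -0.288 pp.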